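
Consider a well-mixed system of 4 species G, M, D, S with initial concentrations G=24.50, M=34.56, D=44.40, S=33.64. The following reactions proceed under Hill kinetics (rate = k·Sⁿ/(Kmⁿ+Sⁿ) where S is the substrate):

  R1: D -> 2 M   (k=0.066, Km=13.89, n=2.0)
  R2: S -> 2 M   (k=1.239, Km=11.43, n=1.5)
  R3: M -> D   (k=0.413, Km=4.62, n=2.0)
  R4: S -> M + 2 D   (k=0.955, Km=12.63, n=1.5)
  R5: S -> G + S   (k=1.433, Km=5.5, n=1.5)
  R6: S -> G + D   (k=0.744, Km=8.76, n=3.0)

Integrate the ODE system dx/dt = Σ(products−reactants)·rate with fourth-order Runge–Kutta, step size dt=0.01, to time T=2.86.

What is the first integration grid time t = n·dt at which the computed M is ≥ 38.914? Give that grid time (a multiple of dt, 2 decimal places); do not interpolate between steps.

RK4 with dt=0.01: 286 steps to T=2.86. Trajectory (selected grid times):
t=0.00: G=24.50 M=34.56 D=44.40 S=33.64
t=0.32: G=25.16 M=35.38 D=45.24 S=32.83
t=0.64: G=25.83 M=36.19 D=46.08 S=32.02
t=0.95: G=26.47 M=36.97 D=46.88 S=31.24
t=1.27: G=27.12 M=37.76 D=47.71 S=30.45
t=1.59: G=27.78 M=38.55 D=48.53 S=29.65
t=1.73: G=28.07 M=38.90 D=48.89 S=29.31
t=1.74: G=28.09 M=38.92 D=48.92 S=29.28
t=1.91: G=28.44 M=39.34 D=49.35 S=28.86
t=2.22: G=29.07 M=40.09 D=50.14 S=28.10
t=2.54: G=29.72 M=40.86 D=50.95 S=27.33
t=2.86: G=30.37 M=41.62 D=51.75 S=26.55
M(1.73)=38.898 < 38.914 but M(1.74)=38.923 ≥ 38.914, so the first grid time is t=1.74.

Threshold first reached at t = 1.74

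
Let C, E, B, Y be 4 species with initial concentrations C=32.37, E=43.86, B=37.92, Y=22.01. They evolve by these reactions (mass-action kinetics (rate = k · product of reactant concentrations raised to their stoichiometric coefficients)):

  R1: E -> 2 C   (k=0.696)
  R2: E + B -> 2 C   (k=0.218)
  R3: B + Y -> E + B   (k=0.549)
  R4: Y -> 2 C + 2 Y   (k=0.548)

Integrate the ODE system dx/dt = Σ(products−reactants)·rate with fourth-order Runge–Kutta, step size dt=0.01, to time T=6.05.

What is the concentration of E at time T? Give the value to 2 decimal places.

E at T = 0.48

RK4 with dt=0.01: 605 steps to T=6.05. Trajectory (selected grid times):
t=0.00: C=32.37 E=43.86 B=37.92 Y=22.01
t=0.67: C=133.04 E=16.39 B=0.92 Y=2.06
t=1.34: C=148.21 E=9.95 B=0.14 Y=2.58
t=2.02: C=158.18 E=6.19 B=0.04 Y=3.63
t=2.69: C=166.05 E=3.90 B=0.02 Y=5.18
t=3.36: C=173.57 E=2.47 B=0.01 Y=7.44
t=4.03: C=182.02 E=1.58 B=0.01 Y=10.69
t=4.71: C=192.86 E=1.02 B=0.01 Y=15.47
t=5.38: C=207.34 E=0.68 B=0.01 Y=22.26
t=6.05: C=227.60 E=0.48 B=0.01 Y=32.06
Read off E at T=6.05: 0.48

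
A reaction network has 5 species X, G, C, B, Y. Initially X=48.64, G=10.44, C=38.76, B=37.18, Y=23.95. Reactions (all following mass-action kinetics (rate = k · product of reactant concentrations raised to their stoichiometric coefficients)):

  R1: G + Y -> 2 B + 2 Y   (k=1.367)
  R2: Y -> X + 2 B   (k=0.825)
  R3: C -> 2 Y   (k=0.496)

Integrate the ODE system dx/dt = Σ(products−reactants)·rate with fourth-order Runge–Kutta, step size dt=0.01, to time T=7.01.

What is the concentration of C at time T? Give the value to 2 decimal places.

C at T = 1.20

RK4 with dt=0.01: 701 steps to T=7.01. Trajectory (selected grid times):
t=0.00: X=48.64 G=10.44 C=38.76 B=37.18 Y=23.95
t=0.78: X=71.75 G=0.00 C=26.32 B=104.28 Y=36.15
t=1.56: X=93.59 G=0.00 C=17.88 B=147.97 Y=31.20
t=2.34: X=111.58 G=0.00 C=12.14 B=183.95 Y=24.68
t=3.12: X=125.46 G=0.00 C=8.25 B=211.70 Y=18.60
t=3.89: X=135.64 G=0.00 C=5.63 B=232.06 Y=13.65
t=4.67: X=143.12 G=0.00 C=3.82 B=247.02 Y=9.78
t=5.45: X=148.44 G=0.00 C=2.60 B=257.67 Y=6.91
t=6.23: X=152.19 G=0.00 C=1.76 B=265.16 Y=4.84
t=7.01: X=154.80 G=0.00 C=1.20 B=270.37 Y=3.36
Read off C at T=7.01: 1.20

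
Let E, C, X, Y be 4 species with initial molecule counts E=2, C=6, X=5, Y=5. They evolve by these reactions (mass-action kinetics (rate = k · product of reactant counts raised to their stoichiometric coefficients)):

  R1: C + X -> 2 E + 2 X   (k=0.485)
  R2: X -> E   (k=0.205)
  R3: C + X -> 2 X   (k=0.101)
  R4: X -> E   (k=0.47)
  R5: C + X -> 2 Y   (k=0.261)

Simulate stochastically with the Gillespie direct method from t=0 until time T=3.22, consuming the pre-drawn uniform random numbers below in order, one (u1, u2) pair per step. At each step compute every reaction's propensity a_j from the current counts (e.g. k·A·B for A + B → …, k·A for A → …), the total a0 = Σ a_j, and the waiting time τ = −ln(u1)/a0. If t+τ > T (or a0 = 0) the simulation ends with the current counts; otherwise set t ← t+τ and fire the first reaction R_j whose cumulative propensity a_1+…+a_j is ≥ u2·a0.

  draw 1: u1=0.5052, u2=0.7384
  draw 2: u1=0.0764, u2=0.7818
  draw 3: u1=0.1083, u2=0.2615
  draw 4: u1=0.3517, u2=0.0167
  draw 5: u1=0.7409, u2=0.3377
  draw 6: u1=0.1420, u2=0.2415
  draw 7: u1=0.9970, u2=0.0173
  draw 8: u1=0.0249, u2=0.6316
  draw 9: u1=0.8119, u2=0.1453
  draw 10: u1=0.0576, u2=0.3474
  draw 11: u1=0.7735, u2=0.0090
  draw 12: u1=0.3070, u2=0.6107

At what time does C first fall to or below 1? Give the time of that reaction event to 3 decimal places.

t=0.000: E=2 C=6 X=5 Y=5
Draw 1: a1=14.550, a2=1.025, a3=3.030, a4=2.350, a5=7.830, a0=28.785; τ=−ln(0.5052)/28.785=0.024 → t=0.024; u2·a0=0.7384·28.785=21.255; a1+…+a4=20.955 < 21.255 ≤ a1+…+a5=28.785 → R5 fires; E=2 C=5 X=4 Y=7
Draw 2: a1=9.700, a2=0.820, a3=2.020, a4=1.880, a5=5.220, a0=19.640; τ=−ln(0.0764)/19.640=0.131 → t=0.155; u2·a0=0.7818·19.640=15.355; a1+…+a4=14.420 < 15.355 ≤ a1+…+a5=19.640 → R5 fires; E=2 C=4 X=3 Y=9
Draw 3: a1=5.820, a2=0.615, a3=1.212, a4=1.410, a5=3.132, a0=12.189; τ=−ln(0.1083)/12.189=0.182 → t=0.337; u2·a0=0.2615·12.189=3.187 ≤ a1=5.820 → R1 fires; E=4 C=3 X=4 Y=9
Draw 4: a1=5.820, a2=0.820, a3=1.212, a4=1.880, a5=3.132, a0=12.864; τ=−ln(0.3517)/12.864=0.081 → t=0.418; u2·a0=0.0167·12.864=0.215 ≤ a1=5.820 → R1 fires; E=6 C=2 X=5 Y=9
Draw 5: a1=4.850, a2=1.025, a3=1.010, a4=2.350, a5=2.610, a0=11.845; τ=−ln(0.7409)/11.845=0.025 → t=0.444; u2·a0=0.3377·11.845=4.000 ≤ a1=4.850 → R1 fires; E=8 C=1 X=6 Y=9
Draw 6: a1=2.910, a2=1.230, a3=0.606, a4=2.820, a5=1.566, a0=9.132; τ=−ln(0.1420)/9.132=0.214 → t=0.657; u2·a0=0.2415·9.132=2.205 ≤ a1=2.910 → R1 fires; E=10 C=0 X=7 Y=9
Draw 7: a1=0.000, a2=1.435, a3=0.000, a4=3.290, a5=0.000, a0=4.725; τ=−ln(0.9970)/4.725=0.001 → t=0.658; u2·a0=0.0173·4.725=0.082; a1=0.000 < 0.082 ≤ a1+a2=1.435 → R2 fires; E=11 C=0 X=6 Y=9
Draw 8: a1=0.000, a2=1.230, a3=0.000, a4=2.820, a5=0.000, a0=4.050; τ=−ln(0.0249)/4.050=0.912 → t=1.570; u2·a0=0.6316·4.050=2.558; a1+…+a3=1.230 < 2.558 ≤ a1+…+a4=4.050 → R4 fires; E=12 C=0 X=5 Y=9
Draw 9: a1=0.000, a2=1.025, a3=0.000, a4=2.350, a5=0.000, a0=3.375; τ=−ln(0.8119)/3.375=0.062 → t=1.632; u2·a0=0.1453·3.375=0.490; a1=0.000 < 0.490 ≤ a1+a2=1.025 → R2 fires; E=13 C=0 X=4 Y=9
Draw 10: a1=0.000, a2=0.820, a3=0.000, a4=1.880, a5=0.000, a0=2.700; τ=−ln(0.0576)/2.700=1.057 → t=2.689; u2·a0=0.3474·2.700=0.938; a1+…+a3=0.820 < 0.938 ≤ a1+…+a4=2.700 → R4 fires; E=14 C=0 X=3 Y=9
Draw 11: a1=0.000, a2=0.615, a3=0.000, a4=1.410, a5=0.000, a0=2.025; τ=−ln(0.7735)/2.025=0.127 → t=2.815; u2·a0=0.0090·2.025=0.018; a1=0.000 < 0.018 ≤ a1+a2=0.615 → R2 fires; E=15 C=0 X=2 Y=9
Draw 12: a1=0.000, a2=0.410, a3=0.000, a4=0.940, a5=0.000, a0=1.350; τ=−ln(0.3070)/1.350=0.875 → t=3.690 > T=3.22: stop.
C first becomes ≤ 1 when it reaches 1 at the event at t=0.444.

Threshold first reached at t = 0.444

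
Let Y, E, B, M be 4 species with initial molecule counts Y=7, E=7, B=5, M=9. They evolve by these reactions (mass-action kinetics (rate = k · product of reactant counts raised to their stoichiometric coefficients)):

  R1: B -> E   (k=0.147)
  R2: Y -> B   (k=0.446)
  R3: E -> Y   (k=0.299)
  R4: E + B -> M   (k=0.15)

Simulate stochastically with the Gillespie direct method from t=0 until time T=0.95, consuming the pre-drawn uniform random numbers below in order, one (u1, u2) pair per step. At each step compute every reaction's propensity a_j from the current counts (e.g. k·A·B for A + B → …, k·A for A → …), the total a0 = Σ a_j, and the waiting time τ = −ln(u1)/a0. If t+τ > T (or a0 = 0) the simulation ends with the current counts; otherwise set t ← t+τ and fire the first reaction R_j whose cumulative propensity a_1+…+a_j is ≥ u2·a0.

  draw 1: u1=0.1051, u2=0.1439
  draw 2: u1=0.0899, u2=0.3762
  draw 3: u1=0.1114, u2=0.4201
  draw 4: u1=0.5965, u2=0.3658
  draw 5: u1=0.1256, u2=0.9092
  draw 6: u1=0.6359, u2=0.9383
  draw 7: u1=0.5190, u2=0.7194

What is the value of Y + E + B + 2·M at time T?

Value at T = 37

Check how each reaction changes W = Y + E + B + 2·M (weight of products minus weight of reactants):
R1: B -> E: (1·1) − (1·1) = 1 − 1 = 0
R2: Y -> B: (1·1) − (1·1) = 1 − 1 = 0
R3: E -> Y: (1·1) − (1·1) = 1 − 1 = 0
R4: E + B -> M: (2·1) − (1·1 + 1·1) = 2 − 2 = 0
Every reaction leaves W unchanged, so W is conserved and no simulation is needed: W(T) = W(0) = 7 + 7 + 5 + 2·9 = 37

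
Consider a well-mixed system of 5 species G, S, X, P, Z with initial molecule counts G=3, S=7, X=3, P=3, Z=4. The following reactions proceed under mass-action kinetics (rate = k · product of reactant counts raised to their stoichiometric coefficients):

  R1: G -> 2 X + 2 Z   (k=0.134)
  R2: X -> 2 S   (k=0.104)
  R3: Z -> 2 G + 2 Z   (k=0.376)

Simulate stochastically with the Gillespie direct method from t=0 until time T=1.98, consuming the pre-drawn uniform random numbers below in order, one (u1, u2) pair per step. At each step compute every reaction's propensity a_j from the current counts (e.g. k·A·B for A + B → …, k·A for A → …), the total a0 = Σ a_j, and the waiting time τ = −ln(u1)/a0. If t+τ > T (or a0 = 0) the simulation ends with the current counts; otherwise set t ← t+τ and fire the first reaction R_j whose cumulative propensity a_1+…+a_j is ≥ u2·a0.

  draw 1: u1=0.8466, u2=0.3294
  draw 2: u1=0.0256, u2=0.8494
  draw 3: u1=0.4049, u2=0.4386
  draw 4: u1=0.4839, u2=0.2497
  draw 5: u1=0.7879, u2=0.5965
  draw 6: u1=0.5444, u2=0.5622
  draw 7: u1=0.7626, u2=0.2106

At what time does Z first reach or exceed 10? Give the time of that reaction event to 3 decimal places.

t=0.000: G=3 S=7 X=3 P=3 Z=4
Draw 1: a1=0.402, a2=0.312, a3=1.504, a0=2.218; τ=−ln(0.8466)/2.218=0.075 → t=0.075; u2·a0=0.3294·2.218=0.731; a1+a2=0.714 < 0.731 ≤ a1+…+a3=2.218 → R3 fires; G=5 S=7 X=3 P=3 Z=5
Draw 2: a1=0.670, a2=0.312, a3=1.880, a0=2.862; τ=−ln(0.0256)/2.862=1.281 → t=1.356; u2·a0=0.8494·2.862=2.431; a1+a2=0.982 < 2.431 ≤ a1+…+a3=2.862 → R3 fires; G=7 S=7 X=3 P=3 Z=6
Draw 3: a1=0.938, a2=0.312, a3=2.256, a0=3.506; τ=−ln(0.4049)/3.506=0.258 → t=1.614; u2·a0=0.4386·3.506=1.538; a1+a2=1.250 < 1.538 ≤ a1+…+a3=3.506 → R3 fires; G=9 S=7 X=3 P=3 Z=7
Draw 4: a1=1.206, a2=0.312, a3=2.632, a0=4.150; τ=−ln(0.4839)/4.150=0.175 → t=1.788; u2·a0=0.2497·4.150=1.036 ≤ a1=1.206 → R1 fires; G=8 S=7 X=5 P=3 Z=9
Draw 5: a1=1.072, a2=0.520, a3=3.384, a0=4.976; τ=−ln(0.7879)/4.976=0.048 → t=1.836; u2·a0=0.5965·4.976=2.968; a1+a2=1.592 < 2.968 ≤ a1+…+a3=4.976 → R3 fires; G=10 S=7 X=5 P=3 Z=10
Draw 6: a1=1.340, a2=0.520, a3=3.760, a0=5.620; τ=−ln(0.5444)/5.620=0.108 → t=1.945; u2·a0=0.5622·5.620=3.160; a1+a2=1.860 < 3.160 ≤ a1+…+a3=5.620 → R3 fires; G=12 S=7 X=5 P=3 Z=11
Draw 7: a1=1.608, a2=0.520, a3=4.136, a0=6.264; τ=−ln(0.7626)/6.264=0.043 → t=1.988 > T=1.98: stop.
Z first becomes ≥ 10 when it reaches 10 at the event at t=1.836.

Threshold first reached at t = 1.836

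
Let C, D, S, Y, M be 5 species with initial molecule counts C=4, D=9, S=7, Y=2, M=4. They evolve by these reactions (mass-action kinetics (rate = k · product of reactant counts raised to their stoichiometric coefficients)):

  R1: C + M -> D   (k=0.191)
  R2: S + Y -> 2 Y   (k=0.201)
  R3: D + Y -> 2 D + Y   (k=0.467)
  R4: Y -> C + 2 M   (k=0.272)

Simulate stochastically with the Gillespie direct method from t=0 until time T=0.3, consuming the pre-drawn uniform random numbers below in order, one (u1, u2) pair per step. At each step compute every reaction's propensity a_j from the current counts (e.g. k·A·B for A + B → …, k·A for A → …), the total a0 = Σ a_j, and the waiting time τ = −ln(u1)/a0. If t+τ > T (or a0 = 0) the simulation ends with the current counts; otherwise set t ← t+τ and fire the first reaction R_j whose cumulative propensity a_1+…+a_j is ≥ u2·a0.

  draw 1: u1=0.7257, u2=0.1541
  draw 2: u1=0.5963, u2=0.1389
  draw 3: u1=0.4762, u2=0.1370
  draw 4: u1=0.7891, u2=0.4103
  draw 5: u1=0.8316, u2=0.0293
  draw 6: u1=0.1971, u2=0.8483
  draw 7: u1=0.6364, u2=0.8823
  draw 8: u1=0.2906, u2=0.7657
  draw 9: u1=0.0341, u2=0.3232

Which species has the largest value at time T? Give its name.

t=0.000: C=4 D=9 S=7 Y=2 M=4
Draw 1: a1=3.056, a2=2.814, a3=8.406, a4=0.544, a0=14.820; τ=−ln(0.7257)/14.820=0.022 → t=0.022; u2·a0=0.1541·14.820=2.284 ≤ a1=3.056 → R1 fires; C=3 D=10 S=7 Y=2 M=3
Draw 2: a1=1.719, a2=2.814, a3=9.340, a4=0.544, a0=14.417; τ=−ln(0.5963)/14.417=0.036 → t=0.057; u2·a0=0.1389·14.417=2.003; a1=1.719 < 2.003 ≤ a1+a2=4.533 → R2 fires; C=3 D=10 S=6 Y=3 M=3
Draw 3: a1=1.719, a2=3.618, a3=14.010, a4=0.816, a0=20.163; τ=−ln(0.4762)/20.163=0.037 → t=0.094; u2·a0=0.1370·20.163=2.762; a1=1.719 < 2.762 ≤ a1+a2=5.337 → R2 fires; C=3 D=10 S=5 Y=4 M=3
Draw 4: a1=1.719, a2=4.020, a3=18.680, a4=1.088, a0=25.507; τ=−ln(0.7891)/25.507=0.009 → t=0.104; u2·a0=0.4103·25.507=10.466; a1+a2=5.739 < 10.466 ≤ a1+…+a3=24.419 → R3 fires; C=3 D=11 S=5 Y=4 M=3
Draw 5: a1=1.719, a2=4.020, a3=20.548, a4=1.088, a0=27.375; τ=−ln(0.8316)/27.375=0.007 → t=0.110; u2·a0=0.0293·27.375=0.802 ≤ a1=1.719 → R1 fires; C=2 D=12 S=5 Y=4 M=2
Draw 6: a1=0.764, a2=4.020, a3=22.416, a4=1.088, a0=28.288; τ=−ln(0.1971)/28.288=0.057 → t=0.168; u2·a0=0.8483·28.288=23.997; a1+a2=4.784 < 23.997 ≤ a1+…+a3=27.200 → R3 fires; C=2 D=13 S=5 Y=4 M=2
Draw 7: a1=0.764, a2=4.020, a3=24.284, a4=1.088, a0=30.156; τ=−ln(0.6364)/30.156=0.015 → t=0.183; u2·a0=0.8823·30.156=26.607; a1+a2=4.784 < 26.607 ≤ a1+…+a3=29.068 → R3 fires; C=2 D=14 S=5 Y=4 M=2
Draw 8: a1=0.764, a2=4.020, a3=26.152, a4=1.088, a0=32.024; τ=−ln(0.2906)/32.024=0.039 → t=0.221; u2·a0=0.7657·32.024=24.521; a1+a2=4.784 < 24.521 ≤ a1+…+a3=30.936 → R3 fires; C=2 D=15 S=5 Y=4 M=2
Draw 9: a1=0.764, a2=4.020, a3=28.020, a4=1.088, a0=33.892; τ=−ln(0.0341)/33.892=0.100 → t=0.321 > T=0.3: stop.
At T=0.3: C=2 D=15 S=5 Y=4 M=2; the largest is D.

Dominant species at T: D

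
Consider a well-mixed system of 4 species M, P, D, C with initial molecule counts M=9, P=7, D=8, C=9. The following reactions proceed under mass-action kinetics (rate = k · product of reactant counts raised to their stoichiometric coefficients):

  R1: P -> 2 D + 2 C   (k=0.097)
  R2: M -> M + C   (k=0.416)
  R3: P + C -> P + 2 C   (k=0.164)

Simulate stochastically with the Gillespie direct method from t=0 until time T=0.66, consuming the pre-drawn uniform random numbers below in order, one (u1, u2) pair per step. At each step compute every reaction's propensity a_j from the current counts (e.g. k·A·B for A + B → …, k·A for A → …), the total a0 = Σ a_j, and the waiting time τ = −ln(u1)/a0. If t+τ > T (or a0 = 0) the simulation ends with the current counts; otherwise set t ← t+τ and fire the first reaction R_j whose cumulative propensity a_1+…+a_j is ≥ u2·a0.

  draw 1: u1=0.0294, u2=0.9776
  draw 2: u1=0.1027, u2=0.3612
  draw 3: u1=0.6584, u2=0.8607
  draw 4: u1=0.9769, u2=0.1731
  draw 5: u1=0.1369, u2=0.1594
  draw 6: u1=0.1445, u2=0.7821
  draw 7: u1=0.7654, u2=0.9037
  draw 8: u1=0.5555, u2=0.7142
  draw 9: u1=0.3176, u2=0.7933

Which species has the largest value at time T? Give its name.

t=0.000: M=9 P=7 D=8 C=9
Draw 1: a1=0.679, a2=3.744, a3=10.332, a0=14.755; τ=−ln(0.0294)/14.755=0.239 → t=0.239; u2·a0=0.9776·14.755=14.424; a1+a2=4.423 < 14.424 ≤ a1+…+a3=14.755 → R3 fires; M=9 P=7 D=8 C=10
Draw 2: a1=0.679, a2=3.744, a3=11.480, a0=15.903; τ=−ln(0.1027)/15.903=0.143 → t=0.382; u2·a0=0.3612·15.903=5.744; a1+a2=4.423 < 5.744 ≤ a1+…+a3=15.903 → R3 fires; M=9 P=7 D=8 C=11
Draw 3: a1=0.679, a2=3.744, a3=12.628, a0=17.051; τ=−ln(0.6584)/17.051=0.025 → t=0.407; u2·a0=0.8607·17.051=14.676; a1+a2=4.423 < 14.676 ≤ a1+…+a3=17.051 → R3 fires; M=9 P=7 D=8 C=12
Draw 4: a1=0.679, a2=3.744, a3=13.776, a0=18.199; τ=−ln(0.9769)/18.199=0.001 → t=0.408; u2·a0=0.1731·18.199=3.150; a1=0.679 < 3.150 ≤ a1+a2=4.423 → R2 fires; M=9 P=7 D=8 C=13
Draw 5: a1=0.679, a2=3.744, a3=14.924, a0=19.347; τ=−ln(0.1369)/19.347=0.103 → t=0.511; u2·a0=0.1594·19.347=3.084; a1=0.679 < 3.084 ≤ a1+a2=4.423 → R2 fires; M=9 P=7 D=8 C=14
Draw 6: a1=0.679, a2=3.744, a3=16.072, a0=20.495; τ=−ln(0.1445)/20.495=0.094 → t=0.605; u2·a0=0.7821·20.495=16.029; a1+a2=4.423 < 16.029 ≤ a1+…+a3=20.495 → R3 fires; M=9 P=7 D=8 C=15
Draw 7: a1=0.679, a2=3.744, a3=17.220, a0=21.643; τ=−ln(0.7654)/21.643=0.012 → t=0.617; u2·a0=0.9037·21.643=19.559; a1+a2=4.423 < 19.559 ≤ a1+…+a3=21.643 → R3 fires; M=9 P=7 D=8 C=16
Draw 8: a1=0.679, a2=3.744, a3=18.368, a0=22.791; τ=−ln(0.5555)/22.791=0.026 → t=0.643; u2·a0=0.7142·22.791=16.277; a1+a2=4.423 < 16.277 ≤ a1+…+a3=22.791 → R3 fires; M=9 P=7 D=8 C=17
Draw 9: a1=0.679, a2=3.744, a3=19.516, a0=23.939; τ=−ln(0.3176)/23.939=0.048 → t=0.691 > T=0.66: stop.
At T=0.66: M=9 P=7 D=8 C=17; the largest is C.

Dominant species at T: C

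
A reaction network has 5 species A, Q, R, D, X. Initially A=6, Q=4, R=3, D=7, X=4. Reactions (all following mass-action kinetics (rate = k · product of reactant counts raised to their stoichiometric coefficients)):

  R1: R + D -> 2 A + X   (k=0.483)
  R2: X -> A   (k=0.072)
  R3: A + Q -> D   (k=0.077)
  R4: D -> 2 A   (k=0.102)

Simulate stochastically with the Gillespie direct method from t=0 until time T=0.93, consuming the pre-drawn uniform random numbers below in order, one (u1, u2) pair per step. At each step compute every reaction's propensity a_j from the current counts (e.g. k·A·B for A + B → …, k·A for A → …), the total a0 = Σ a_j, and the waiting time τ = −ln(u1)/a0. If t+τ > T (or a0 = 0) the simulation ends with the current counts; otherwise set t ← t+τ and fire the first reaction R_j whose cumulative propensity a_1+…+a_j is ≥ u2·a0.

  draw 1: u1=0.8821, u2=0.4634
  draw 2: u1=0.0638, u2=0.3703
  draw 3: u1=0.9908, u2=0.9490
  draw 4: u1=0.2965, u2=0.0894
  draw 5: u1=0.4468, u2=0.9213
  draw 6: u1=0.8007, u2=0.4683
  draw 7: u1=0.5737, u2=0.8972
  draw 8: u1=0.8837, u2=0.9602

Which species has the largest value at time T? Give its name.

Dominant species at T: A

t=0.000: A=6 Q=4 R=3 D=7 X=4
Draw 1: a1=10.143, a2=0.288, a3=1.848, a4=0.714, a0=12.993; τ=−ln(0.8821)/12.993=0.010 → t=0.010; u2·a0=0.4634·12.993=6.021 ≤ a1=10.143 → R1 fires; A=8 Q=4 R=2 D=6 X=5
Draw 2: a1=5.796, a2=0.360, a3=2.464, a4=0.612, a0=9.232; τ=−ln(0.0638)/9.232=0.298 → t=0.308; u2·a0=0.3703·9.232=3.419 ≤ a1=5.796 → R1 fires; A=10 Q=4 R=1 D=5 X=6
Draw 3: a1=2.415, a2=0.432, a3=3.080, a4=0.510, a0=6.437; τ=−ln(0.9908)/6.437=0.001 → t=0.309; u2·a0=0.9490·6.437=6.109; a1+…+a3=5.927 < 6.109 ≤ a1+…+a4=6.437 → R4 fires; A=12 Q=4 R=1 D=4 X=6
Draw 4: a1=1.932, a2=0.432, a3=3.696, a4=0.408, a0=6.468; τ=−ln(0.2965)/6.468=0.188 → t=0.497; u2·a0=0.0894·6.468=0.578 ≤ a1=1.932 → R1 fires; A=14 Q=4 R=0 D=3 X=7
Draw 5: a1=0.000, a2=0.504, a3=4.312, a4=0.306, a0=5.122; τ=−ln(0.4468)/5.122=0.157 → t=0.654; u2·a0=0.9213·5.122=4.719; a1+a2=0.504 < 4.719 ≤ a1+…+a3=4.816 → R3 fires; A=13 Q=3 R=0 D=4 X=7
Draw 6: a1=0.000, a2=0.504, a3=3.003, a4=0.408, a0=3.915; τ=−ln(0.8007)/3.915=0.057 → t=0.711; u2·a0=0.4683·3.915=1.833; a1+a2=0.504 < 1.833 ≤ a1+…+a3=3.507 → R3 fires; A=12 Q=2 R=0 D=5 X=7
Draw 7: a1=0.000, a2=0.504, a3=1.848, a4=0.510, a0=2.862; τ=−ln(0.5737)/2.862=0.194 → t=0.905; u2·a0=0.8972·2.862=2.568; a1+…+a3=2.352 < 2.568 ≤ a1+…+a4=2.862 → R4 fires; A=14 Q=2 R=0 D=4 X=7
Draw 8: a1=0.000, a2=0.504, a3=2.156, a4=0.408, a0=3.068; τ=−ln(0.8837)/3.068=0.040 → t=0.946 > T=0.93: stop.
At T=0.93: A=14 Q=2 R=0 D=4 X=7; the largest is A.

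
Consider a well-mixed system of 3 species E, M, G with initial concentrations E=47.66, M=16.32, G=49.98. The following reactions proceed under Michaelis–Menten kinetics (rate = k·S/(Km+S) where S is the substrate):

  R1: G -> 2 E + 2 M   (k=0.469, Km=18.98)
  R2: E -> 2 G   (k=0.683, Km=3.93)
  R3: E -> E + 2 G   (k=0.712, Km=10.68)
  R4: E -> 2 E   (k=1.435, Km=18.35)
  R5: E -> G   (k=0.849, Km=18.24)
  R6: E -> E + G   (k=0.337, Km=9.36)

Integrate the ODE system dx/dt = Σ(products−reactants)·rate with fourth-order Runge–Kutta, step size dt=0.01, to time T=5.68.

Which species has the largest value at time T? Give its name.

Dominant species at T: G

RK4 with dt=0.01: 568 steps to T=5.68. Trajectory (selected grid times):
t=0.00: E=47.66 M=16.32 G=49.98
t=0.63: E=47.96 M=16.75 G=51.86
t=1.26: E=48.26 M=17.19 G=53.74
t=1.89: E=48.57 M=17.62 G=55.61
t=2.52: E=48.88 M=18.07 G=57.49
t=3.16: E=49.20 M=18.52 G=59.40
t=3.79: E=49.52 M=18.97 G=61.28
t=4.42: E=49.85 M=19.42 G=63.16
t=5.05: E=50.17 M=19.88 G=65.04
t=5.68: E=50.50 M=20.34 G=66.92
At T=5.68: E=50.50 M=20.34 G=66.92; the largest is G.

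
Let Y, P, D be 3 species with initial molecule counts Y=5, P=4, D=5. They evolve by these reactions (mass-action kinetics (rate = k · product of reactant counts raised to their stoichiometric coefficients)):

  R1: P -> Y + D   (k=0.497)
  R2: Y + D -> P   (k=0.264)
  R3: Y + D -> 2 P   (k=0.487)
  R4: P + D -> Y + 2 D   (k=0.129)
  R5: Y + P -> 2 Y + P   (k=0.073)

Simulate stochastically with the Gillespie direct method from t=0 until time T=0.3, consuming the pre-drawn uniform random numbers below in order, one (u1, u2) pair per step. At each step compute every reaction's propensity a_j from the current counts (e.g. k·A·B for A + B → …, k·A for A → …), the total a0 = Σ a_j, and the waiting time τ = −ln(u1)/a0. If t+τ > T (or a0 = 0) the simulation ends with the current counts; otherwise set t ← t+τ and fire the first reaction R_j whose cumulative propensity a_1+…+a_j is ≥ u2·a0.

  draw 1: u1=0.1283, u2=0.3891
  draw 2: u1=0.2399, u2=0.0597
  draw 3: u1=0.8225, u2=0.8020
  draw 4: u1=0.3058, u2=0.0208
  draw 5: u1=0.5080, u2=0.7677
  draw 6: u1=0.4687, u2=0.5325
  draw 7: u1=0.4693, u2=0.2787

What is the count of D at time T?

D at T = 3

t=0.000: Y=5 P=4 D=5
Draw 1: a1=1.988, a2=6.600, a3=12.175, a4=2.580, a5=1.460, a0=24.803; τ=−ln(0.1283)/24.803=0.083 → t=0.083; u2·a0=0.3891·24.803=9.651; a1+a2=8.588 < 9.651 ≤ a1+…+a3=20.763 → R3 fires; Y=4 P=6 D=4
Draw 2: a1=2.982, a2=4.224, a3=7.792, a4=3.096, a5=1.752, a0=19.846; τ=−ln(0.2399)/19.846=0.072 → t=0.155; u2·a0=0.0597·19.846=1.185 ≤ a1=2.982 → R1 fires; Y=5 P=5 D=5
Draw 3: a1=2.485, a2=6.600, a3=12.175, a4=3.225, a5=1.825, a0=26.310; τ=−ln(0.8225)/26.310=0.007 → t=0.162; u2·a0=0.8020·26.310=21.101; a1+a2=9.085 < 21.101 ≤ a1+…+a3=21.260 → R3 fires; Y=4 P=7 D=4
Draw 4: a1=3.479, a2=4.224, a3=7.792, a4=3.612, a5=2.044, a0=21.151; τ=−ln(0.3058)/21.151=0.056 → t=0.218; u2·a0=0.0208·21.151=0.440 ≤ a1=3.479 → R1 fires; Y=5 P=6 D=5
Draw 5: a1=2.982, a2=6.600, a3=12.175, a4=3.870, a5=2.190, a0=27.817; τ=−ln(0.5080)/27.817=0.024 → t=0.243; u2·a0=0.7677·27.817=21.355; a1+a2=9.582 < 21.355 ≤ a1+…+a3=21.757 → R3 fires; Y=4 P=8 D=4
Draw 6: a1=3.976, a2=4.224, a3=7.792, a4=4.128, a5=2.336, a0=22.456; τ=−ln(0.4687)/22.456=0.034 → t=0.276; u2·a0=0.5325·22.456=11.958; a1+a2=8.200 < 11.958 ≤ a1+…+a3=15.992 → R3 fires; Y=3 P=10 D=3
Draw 7: a1=4.970, a2=2.376, a3=4.383, a4=3.870, a5=2.190, a0=17.789; τ=−ln(0.4693)/17.789=0.043 → t=0.319 > T=0.3: stop.
Read off D at T=0.3: 3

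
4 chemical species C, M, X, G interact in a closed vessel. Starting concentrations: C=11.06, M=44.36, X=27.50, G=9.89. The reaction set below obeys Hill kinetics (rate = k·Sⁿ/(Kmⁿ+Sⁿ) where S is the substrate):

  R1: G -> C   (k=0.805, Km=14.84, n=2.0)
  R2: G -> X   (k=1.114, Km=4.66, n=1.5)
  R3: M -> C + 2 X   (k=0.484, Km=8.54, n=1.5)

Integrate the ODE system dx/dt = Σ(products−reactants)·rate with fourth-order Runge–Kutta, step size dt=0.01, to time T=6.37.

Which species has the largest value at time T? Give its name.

Dominant species at T: M

RK4 with dt=0.01: 637 steps to T=6.37. Trajectory (selected grid times):
t=0.00: C=11.06 M=44.36 X=27.50 G=9.89
t=0.71: C=11.54 M=44.04 X=28.72 G=9.13
t=1.42: C=12.01 M=43.73 X=29.93 G=8.42
t=2.12: C=12.45 M=43.42 X=31.09 G=7.75
t=2.83: C=12.88 M=43.10 X=32.25 G=7.10
t=3.54: C=13.29 M=42.78 X=33.39 G=6.50
t=4.25: C=13.69 M=42.47 X=34.50 G=5.94
t=4.95: C=14.08 M=42.16 X=35.56 G=5.42
t=5.66: C=14.45 M=41.84 X=36.62 G=4.93
t=6.37: C=14.82 M=41.53 X=37.65 G=4.48
At T=6.37: C=14.82 M=41.53 X=37.65 G=4.48; the largest is M.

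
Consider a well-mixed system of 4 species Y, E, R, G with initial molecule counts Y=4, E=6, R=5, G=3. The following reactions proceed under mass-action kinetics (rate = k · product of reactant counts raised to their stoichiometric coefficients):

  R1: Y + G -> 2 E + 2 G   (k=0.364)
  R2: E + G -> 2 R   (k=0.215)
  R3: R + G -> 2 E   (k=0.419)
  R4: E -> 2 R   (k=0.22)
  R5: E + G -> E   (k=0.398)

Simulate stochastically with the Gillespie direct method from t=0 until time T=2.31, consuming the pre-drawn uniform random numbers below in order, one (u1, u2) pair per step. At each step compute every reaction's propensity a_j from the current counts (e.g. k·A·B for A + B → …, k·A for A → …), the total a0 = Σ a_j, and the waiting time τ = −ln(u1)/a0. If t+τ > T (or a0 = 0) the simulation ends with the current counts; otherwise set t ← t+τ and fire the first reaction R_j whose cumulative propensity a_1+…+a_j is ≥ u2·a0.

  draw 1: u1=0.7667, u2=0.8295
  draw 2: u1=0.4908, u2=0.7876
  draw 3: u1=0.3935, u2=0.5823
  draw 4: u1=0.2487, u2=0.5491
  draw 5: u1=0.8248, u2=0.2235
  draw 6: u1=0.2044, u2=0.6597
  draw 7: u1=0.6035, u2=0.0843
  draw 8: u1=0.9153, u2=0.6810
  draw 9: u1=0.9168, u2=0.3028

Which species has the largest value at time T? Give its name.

t=0.000: Y=4 E=6 R=5 G=3
Draw 1: a1=4.368, a2=3.870, a3=6.285, a4=1.320, a5=7.164, a0=23.007; τ=−ln(0.7667)/23.007=0.012 → t=0.012; u2·a0=0.8295·23.007=19.084; a1+…+a4=15.843 < 19.084 ≤ a1+…+a5=23.007 → R5 fires; Y=4 E=6 R=5 G=2
Draw 2: a1=2.912, a2=2.580, a3=4.190, a4=1.320, a5=4.776, a0=15.778; τ=−ln(0.4908)/15.778=0.045 → t=0.057; u2·a0=0.7876·15.778=12.427; a1+…+a4=11.002 < 12.427 ≤ a1+…+a5=15.778 → R5 fires; Y=4 E=6 R=5 G=1
Draw 3: a1=1.456, a2=1.290, a3=2.095, a4=1.320, a5=2.388, a0=8.549; τ=−ln(0.3935)/8.549=0.109 → t=0.166; u2·a0=0.5823·8.549=4.978; a1+…+a3=4.841 < 4.978 ≤ a1+…+a4=6.161 → R4 fires; Y=4 E=5 R=7 G=1
Draw 4: a1=1.456, a2=1.075, a3=2.933, a4=1.100, a5=1.990, a0=8.554; τ=−ln(0.2487)/8.554=0.163 → t=0.328; u2·a0=0.5491·8.554=4.697; a1+a2=2.531 < 4.697 ≤ a1+…+a3=5.464 → R3 fires; Y=4 E=7 R=6 G=0
Draw 5: a1=0.000, a2=0.000, a3=0.000, a4=1.540, a5=0.000, a0=1.540; τ=−ln(0.8248)/1.540=0.125 → t=0.454; u2·a0=0.2235·1.540=0.344; a1+…+a3=0.000 < 0.344 ≤ a1+…+a4=1.540 → R4 fires; Y=4 E=6 R=8 G=0
Draw 6: a1=0.000, a2=0.000, a3=0.000, a4=1.320, a5=0.000, a0=1.320; τ=−ln(0.2044)/1.320=1.203 → t=1.656; u2·a0=0.6597·1.320=0.871; a1+…+a3=0.000 < 0.871 ≤ a1+…+a4=1.320 → R4 fires; Y=4 E=5 R=10 G=0
Draw 7: a1=0.000, a2=0.000, a3=0.000, a4=1.100, a5=0.000, a0=1.100; τ=−ln(0.6035)/1.100=0.459 → t=2.115; u2·a0=0.0843·1.100=0.093; a1+…+a3=0.000 < 0.093 ≤ a1+…+a4=1.100 → R4 fires; Y=4 E=4 R=12 G=0
Draw 8: a1=0.000, a2=0.000, a3=0.000, a4=0.880, a5=0.000, a0=0.880; τ=−ln(0.9153)/0.880=0.101 → t=2.216; u2·a0=0.6810·0.880=0.599; a1+…+a3=0.000 < 0.599 ≤ a1+…+a4=0.880 → R4 fires; Y=4 E=3 R=14 G=0
Draw 9: a1=0.000, a2=0.000, a3=0.000, a4=0.660, a5=0.000, a0=0.660; τ=−ln(0.9168)/0.660=0.132 → t=2.348 > T=2.31: stop.
At T=2.31: Y=4 E=3 R=14 G=0; the largest is R.

Dominant species at T: R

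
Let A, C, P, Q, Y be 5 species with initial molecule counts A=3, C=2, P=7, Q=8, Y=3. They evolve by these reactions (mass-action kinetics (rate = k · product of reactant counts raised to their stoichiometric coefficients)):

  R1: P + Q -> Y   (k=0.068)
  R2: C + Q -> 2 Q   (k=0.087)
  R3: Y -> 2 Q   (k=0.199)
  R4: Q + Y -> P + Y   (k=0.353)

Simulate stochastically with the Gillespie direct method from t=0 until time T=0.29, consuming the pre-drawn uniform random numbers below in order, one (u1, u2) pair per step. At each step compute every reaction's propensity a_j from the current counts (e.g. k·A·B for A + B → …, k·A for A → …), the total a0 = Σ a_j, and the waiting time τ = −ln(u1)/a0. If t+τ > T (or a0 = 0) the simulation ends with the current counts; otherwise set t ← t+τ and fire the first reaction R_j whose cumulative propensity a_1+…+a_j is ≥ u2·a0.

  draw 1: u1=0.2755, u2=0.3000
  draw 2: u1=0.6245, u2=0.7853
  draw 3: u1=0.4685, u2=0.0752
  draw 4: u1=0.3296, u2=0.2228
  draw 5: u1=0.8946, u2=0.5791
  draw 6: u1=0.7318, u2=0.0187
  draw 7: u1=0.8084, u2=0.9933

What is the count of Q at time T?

Q at T = 4

t=0.000: A=3 C=2 P=7 Q=8 Y=3
Draw 1: a1=3.808, a2=1.392, a3=0.597, a4=8.472, a0=14.269; τ=−ln(0.2755)/14.269=0.090 → t=0.090; u2·a0=0.3000·14.269=4.281; a1=3.808 < 4.281 ≤ a1+a2=5.200 → R2 fires; A=3 C=1 P=7 Q=9 Y=3
Draw 2: a1=4.284, a2=0.783, a3=0.597, a4=9.531, a0=15.195; τ=−ln(0.6245)/15.195=0.031 → t=0.121; u2·a0=0.7853·15.195=11.933; a1+…+a3=5.664 < 11.933 ≤ a1+…+a4=15.195 → R4 fires; A=3 C=1 P=8 Q=8 Y=3
Draw 3: a1=4.352, a2=0.696, a3=0.597, a4=8.472, a0=14.117; τ=−ln(0.4685)/14.117=0.054 → t=0.175; u2·a0=0.0752·14.117=1.062 ≤ a1=4.352 → R1 fires; A=3 C=1 P=7 Q=7 Y=4
Draw 4: a1=3.332, a2=0.609, a3=0.796, a4=9.884, a0=14.621; τ=−ln(0.3296)/14.621=0.076 → t=0.251; u2·a0=0.2228·14.621=3.258 ≤ a1=3.332 → R1 fires; A=3 C=1 P=6 Q=6 Y=5
Draw 5: a1=2.448, a2=0.522, a3=0.995, a4=10.590, a0=14.555; τ=−ln(0.8946)/14.555=0.008 → t=0.259; u2·a0=0.5791·14.555=8.429; a1+…+a3=3.965 < 8.429 ≤ a1+…+a4=14.555 → R4 fires; A=3 C=1 P=7 Q=5 Y=5
Draw 6: a1=2.380, a2=0.435, a3=0.995, a4=8.825, a0=12.635; τ=−ln(0.7318)/12.635=0.025 → t=0.283; u2·a0=0.0187·12.635=0.236 ≤ a1=2.380 → R1 fires; A=3 C=1 P=6 Q=4 Y=6
Draw 7: a1=1.632, a2=0.348, a3=1.194, a4=8.472, a0=11.646; τ=−ln(0.8084)/11.646=0.018 → t=0.302 > T=0.29: stop.
Read off Q at T=0.29: 4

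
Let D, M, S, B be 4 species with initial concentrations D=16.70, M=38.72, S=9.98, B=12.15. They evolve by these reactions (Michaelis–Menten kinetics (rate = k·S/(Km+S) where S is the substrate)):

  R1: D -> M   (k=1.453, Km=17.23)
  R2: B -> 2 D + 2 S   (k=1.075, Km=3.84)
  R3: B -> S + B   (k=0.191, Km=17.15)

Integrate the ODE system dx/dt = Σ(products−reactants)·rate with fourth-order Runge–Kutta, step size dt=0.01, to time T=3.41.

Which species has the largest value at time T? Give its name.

Dominant species at T: M

RK4 with dt=0.01: 341 steps to T=3.41. Trajectory (selected grid times):
t=0.00: D=16.70 M=38.72 S=9.98 B=12.15
t=0.38: D=17.05 M=38.99 S=10.63 B=11.84
t=0.76: D=17.38 M=39.27 S=11.27 B=11.53
t=1.14: D=17.72 M=39.55 S=11.91 B=11.23
t=1.52: D=18.04 M=39.83 S=12.55 B=10.92
t=1.89: D=18.35 M=40.11 S=13.16 B=10.63
t=2.27: D=18.66 M=40.39 S=13.79 B=10.33
t=2.65: D=18.97 M=40.68 S=14.41 B=10.04
t=3.03: D=19.27 M=40.97 S=15.02 B=9.74
t=3.41: D=19.56 M=41.26 S=15.63 B=9.45
At T=3.41: D=19.56 M=41.26 S=15.63 B=9.45; the largest is M.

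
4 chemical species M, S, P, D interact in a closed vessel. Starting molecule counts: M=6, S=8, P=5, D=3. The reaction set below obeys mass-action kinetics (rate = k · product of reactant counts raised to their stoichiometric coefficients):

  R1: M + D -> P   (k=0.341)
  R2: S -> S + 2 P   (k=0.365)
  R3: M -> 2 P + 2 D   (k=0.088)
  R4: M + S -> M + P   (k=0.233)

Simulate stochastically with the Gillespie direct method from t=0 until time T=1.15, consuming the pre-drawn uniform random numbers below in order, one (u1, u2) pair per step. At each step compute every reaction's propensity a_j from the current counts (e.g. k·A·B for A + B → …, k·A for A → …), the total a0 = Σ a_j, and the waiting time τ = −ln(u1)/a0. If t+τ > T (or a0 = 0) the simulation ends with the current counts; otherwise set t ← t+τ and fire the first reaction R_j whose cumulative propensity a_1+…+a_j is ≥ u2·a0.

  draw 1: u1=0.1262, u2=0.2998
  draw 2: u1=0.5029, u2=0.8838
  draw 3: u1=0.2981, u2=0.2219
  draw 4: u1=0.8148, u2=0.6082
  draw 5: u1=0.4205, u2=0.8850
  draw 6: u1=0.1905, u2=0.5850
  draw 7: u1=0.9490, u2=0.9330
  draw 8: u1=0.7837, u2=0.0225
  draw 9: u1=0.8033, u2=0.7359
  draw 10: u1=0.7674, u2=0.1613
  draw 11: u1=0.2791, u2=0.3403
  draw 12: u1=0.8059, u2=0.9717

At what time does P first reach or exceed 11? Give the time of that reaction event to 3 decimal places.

Threshold first reached at t = 0.277

t=0.000: M=6 S=8 P=5 D=3
Draw 1: a1=6.138, a2=2.920, a3=0.528, a4=11.184, a0=20.770; τ=−ln(0.1262)/20.770=0.100 → t=0.100; u2·a0=0.2998·20.770=6.227; a1=6.138 < 6.227 ≤ a1+a2=9.058 → R2 fires; M=6 S=8 P=7 D=3
Draw 2: a1=6.138, a2=2.920, a3=0.528, a4=11.184, a0=20.770; τ=−ln(0.5029)/20.770=0.033 → t=0.133; u2·a0=0.8838·20.770=18.357; a1+…+a3=9.586 < 18.357 ≤ a1+…+a4=20.770 → R4 fires; M=6 S=7 P=8 D=3
Draw 3: a1=6.138, a2=2.555, a3=0.528, a4=9.786, a0=19.007; τ=−ln(0.2981)/19.007=0.064 → t=0.196; u2·a0=0.2219·19.007=4.218 ≤ a1=6.138 → R1 fires; M=5 S=7 P=9 D=2
Draw 4: a1=3.410, a2=2.555, a3=0.440, a4=8.155, a0=14.560; τ=−ln(0.8148)/14.560=0.014 → t=0.210; u2·a0=0.6082·14.560=8.855; a1+…+a3=6.405 < 8.855 ≤ a1+…+a4=14.560 → R4 fires; M=5 S=6 P=10 D=2
Draw 5: a1=3.410, a2=2.190, a3=0.440, a4=6.990, a0=13.030; τ=−ln(0.4205)/13.030=0.066 → t=0.277; u2·a0=0.8850·13.030=11.532; a1+…+a3=6.040 < 11.532 ≤ a1+…+a4=13.030 → R4 fires; M=5 S=5 P=11 D=2
Draw 6: a1=3.410, a2=1.825, a3=0.440, a4=5.825, a0=11.500; τ=−ln(0.1905)/11.500=0.144 → t=0.421; u2·a0=0.5850·11.500=6.727; a1+…+a3=5.675 < 6.727 ≤ a1+…+a4=11.500 → R4 fires; M=5 S=4 P=12 D=2
Draw 7: a1=3.410, a2=1.460, a3=0.440, a4=4.660, a0=9.970; τ=−ln(0.9490)/9.970=0.005 → t=0.426; u2·a0=0.9330·9.970=9.302; a1+…+a3=5.310 < 9.302 ≤ a1+…+a4=9.970 → R4 fires; M=5 S=3 P=13 D=2
Draw 8: a1=3.410, a2=1.095, a3=0.440, a4=3.495, a0=8.440; τ=−ln(0.7837)/8.440=0.029 → t=0.455; u2·a0=0.0225·8.440=0.190 ≤ a1=3.410 → R1 fires; M=4 S=3 P=14 D=1
Draw 9: a1=1.364, a2=1.095, a3=0.352, a4=2.796, a0=5.607; τ=−ln(0.8033)/5.607=0.039 → t=0.494; u2·a0=0.7359·5.607=4.126; a1+…+a3=2.811 < 4.126 ≤ a1+…+a4=5.607 → R4 fires; M=4 S=2 P=15 D=1
Draw 10: a1=1.364, a2=0.730, a3=0.352, a4=1.864, a0=4.310; τ=−ln(0.7674)/4.310=0.061 → t=0.556; u2·a0=0.1613·4.310=0.695 ≤ a1=1.364 → R1 fires; M=3 S=2 P=16 D=0
Draw 11: a1=0.000, a2=0.730, a3=0.264, a4=1.398, a0=2.392; τ=−ln(0.2791)/2.392=0.534 → t=1.089; u2·a0=0.3403·2.392=0.814; a1+a2=0.730 < 0.814 ≤ a1+…+a3=0.994 → R3 fires; M=2 S=2 P=18 D=2
Draw 12: a1=1.364, a2=0.730, a3=0.176, a4=0.932, a0=3.202; τ=−ln(0.8059)/3.202=0.067 → t=1.157 > T=1.15: stop.
P first becomes ≥ 11 when it reaches 11 at the event at t=0.277.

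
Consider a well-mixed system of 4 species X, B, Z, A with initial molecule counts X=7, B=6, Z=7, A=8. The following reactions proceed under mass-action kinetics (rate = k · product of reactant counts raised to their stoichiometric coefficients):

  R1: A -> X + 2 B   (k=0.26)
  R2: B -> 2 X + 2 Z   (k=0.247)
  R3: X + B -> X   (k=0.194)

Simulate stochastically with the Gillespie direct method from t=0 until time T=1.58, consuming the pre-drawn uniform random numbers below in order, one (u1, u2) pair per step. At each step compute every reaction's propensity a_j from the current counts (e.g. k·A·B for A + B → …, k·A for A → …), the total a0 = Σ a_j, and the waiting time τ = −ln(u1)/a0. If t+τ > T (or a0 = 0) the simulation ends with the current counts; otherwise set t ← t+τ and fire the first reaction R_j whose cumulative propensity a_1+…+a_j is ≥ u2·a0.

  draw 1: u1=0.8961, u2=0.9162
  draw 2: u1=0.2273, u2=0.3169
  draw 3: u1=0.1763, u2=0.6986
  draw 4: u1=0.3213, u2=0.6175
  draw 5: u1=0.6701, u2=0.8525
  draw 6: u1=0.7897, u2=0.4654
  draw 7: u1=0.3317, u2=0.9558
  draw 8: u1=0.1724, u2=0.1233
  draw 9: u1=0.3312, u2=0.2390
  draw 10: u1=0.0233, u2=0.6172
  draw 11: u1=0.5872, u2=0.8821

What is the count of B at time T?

B at T = 2

t=0.000: X=7 B=6 Z=7 A=8
Draw 1: a1=2.080, a2=1.482, a3=8.148, a0=11.710; τ=−ln(0.8961)/11.710=0.009 → t=0.009; u2·a0=0.9162·11.710=10.729; a1+a2=3.562 < 10.729 ≤ a1+…+a3=11.710 → R3 fires; X=7 B=5 Z=7 A=8
Draw 2: a1=2.080, a2=1.235, a3=6.790, a0=10.105; τ=−ln(0.2273)/10.105=0.147 → t=0.156; u2·a0=0.3169·10.105=3.202; a1=2.080 < 3.202 ≤ a1+a2=3.315 → R2 fires; X=9 B=4 Z=9 A=8
Draw 3: a1=2.080, a2=0.988, a3=6.984, a0=10.052; τ=−ln(0.1763)/10.052=0.173 → t=0.329; u2·a0=0.6986·10.052=7.022; a1+a2=3.068 < 7.022 ≤ a1+…+a3=10.052 → R3 fires; X=9 B=3 Z=9 A=8
Draw 4: a1=2.080, a2=0.741, a3=5.238, a0=8.059; τ=−ln(0.3213)/8.059=0.141 → t=0.470; u2·a0=0.6175·8.059=4.976; a1+a2=2.821 < 4.976 ≤ a1+…+a3=8.059 → R3 fires; X=9 B=2 Z=9 A=8
Draw 5: a1=2.080, a2=0.494, a3=3.492, a0=6.066; τ=−ln(0.6701)/6.066=0.066 → t=0.536; u2·a0=0.8525·6.066=5.171; a1+a2=2.574 < 5.171 ≤ a1+…+a3=6.066 → R3 fires; X=9 B=1 Z=9 A=8
Draw 6: a1=2.080, a2=0.247, a3=1.746, a0=4.073; τ=−ln(0.7897)/4.073=0.058 → t=0.593; u2·a0=0.4654·4.073=1.896 ≤ a1=2.080 → R1 fires; X=10 B=3 Z=9 A=7
Draw 7: a1=1.820, a2=0.741, a3=5.820, a0=8.381; τ=−ln(0.3317)/8.381=0.132 → t=0.725; u2·a0=0.9558·8.381=8.011; a1+a2=2.561 < 8.011 ≤ a1+…+a3=8.381 → R3 fires; X=10 B=2 Z=9 A=7
Draw 8: a1=1.820, a2=0.494, a3=3.880, a0=6.194; τ=−ln(0.1724)/6.194=0.284 → t=1.009; u2·a0=0.1233·6.194=0.764 ≤ a1=1.820 → R1 fires; X=11 B=4 Z=9 A=6
Draw 9: a1=1.560, a2=0.988, a3=8.536, a0=11.084; τ=−ln(0.3312)/11.084=0.100 → t=1.109; u2·a0=0.2390·11.084=2.649; a1+a2=2.548 < 2.649 ≤ a1+…+a3=11.084 → R3 fires; X=11 B=3 Z=9 A=6
Draw 10: a1=1.560, a2=0.741, a3=6.402, a0=8.703; τ=−ln(0.0233)/8.703=0.432 → t=1.541; u2·a0=0.6172·8.703=5.371; a1+a2=2.301 < 5.371 ≤ a1+…+a3=8.703 → R3 fires; X=11 B=2 Z=9 A=6
Draw 11: a1=1.560, a2=0.494, a3=4.268, a0=6.322; τ=−ln(0.5872)/6.322=0.084 → t=1.625 > T=1.58: stop.
Read off B at T=1.58: 2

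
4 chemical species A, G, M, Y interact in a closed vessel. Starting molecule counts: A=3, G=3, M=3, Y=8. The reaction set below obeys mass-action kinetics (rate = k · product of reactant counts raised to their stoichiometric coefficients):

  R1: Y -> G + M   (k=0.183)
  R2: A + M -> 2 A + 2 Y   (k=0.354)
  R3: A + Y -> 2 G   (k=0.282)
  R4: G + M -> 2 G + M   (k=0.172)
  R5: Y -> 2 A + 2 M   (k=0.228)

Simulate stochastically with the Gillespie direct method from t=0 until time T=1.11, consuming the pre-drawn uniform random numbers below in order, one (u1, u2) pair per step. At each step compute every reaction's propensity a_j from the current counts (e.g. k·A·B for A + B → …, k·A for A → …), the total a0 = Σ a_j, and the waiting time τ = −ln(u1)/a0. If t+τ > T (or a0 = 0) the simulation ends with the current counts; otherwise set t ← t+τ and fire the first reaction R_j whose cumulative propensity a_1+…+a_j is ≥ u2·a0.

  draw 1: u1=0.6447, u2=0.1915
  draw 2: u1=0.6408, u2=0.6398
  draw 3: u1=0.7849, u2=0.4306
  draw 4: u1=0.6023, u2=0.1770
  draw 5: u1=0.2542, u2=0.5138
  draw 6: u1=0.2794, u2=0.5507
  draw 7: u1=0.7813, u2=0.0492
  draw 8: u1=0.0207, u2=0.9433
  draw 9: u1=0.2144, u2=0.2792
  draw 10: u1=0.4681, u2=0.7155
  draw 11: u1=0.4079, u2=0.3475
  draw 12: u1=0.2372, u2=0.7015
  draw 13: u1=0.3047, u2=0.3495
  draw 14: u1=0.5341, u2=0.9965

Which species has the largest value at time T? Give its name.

Dominant species at T: G

t=0.000: A=3 G=3 M=3 Y=8
Draw 1: a1=1.464, a2=3.186, a3=6.768, a4=1.548, a5=1.824, a0=14.790; τ=−ln(0.6447)/14.790=0.030 → t=0.030; u2·a0=0.1915·14.790=2.832; a1=1.464 < 2.832 ≤ a1+a2=4.650 → R2 fires; A=4 G=3 M=2 Y=10
Draw 2: a1=1.830, a2=2.832, a3=11.280, a4=1.032, a5=2.280, a0=19.254; τ=−ln(0.6408)/19.254=0.023 → t=0.053; u2·a0=0.6398·19.254=12.319; a1+a2=4.662 < 12.319 ≤ a1+…+a3=15.942 → R3 fires; A=3 G=5 M=2 Y=9
Draw 3: a1=1.647, a2=2.124, a3=7.614, a4=1.720, a5=2.052, a0=15.157; τ=−ln(0.7849)/15.157=0.016 → t=0.069; u2·a0=0.4306·15.157=6.527; a1+a2=3.771 < 6.527 ≤ a1+…+a3=11.385 → R3 fires; A=2 G=7 M=2 Y=8
Draw 4: a1=1.464, a2=1.416, a3=4.512, a4=2.408, a5=1.824, a0=11.624; τ=−ln(0.6023)/11.624=0.044 → t=0.112; u2·a0=0.1770·11.624=2.057; a1=1.464 < 2.057 ≤ a1+a2=2.880 → R2 fires; A=3 G=7 M=1 Y=10
Draw 5: a1=1.830, a2=1.062, a3=8.460, a4=1.204, a5=2.280, a0=14.836; τ=−ln(0.2542)/14.836=0.092 → t=0.205; u2·a0=0.5138·14.836=7.623; a1+a2=2.892 < 7.623 ≤ a1+…+a3=11.352 → R3 fires; A=2 G=9 M=1 Y=9
Draw 6: a1=1.647, a2=0.708, a3=5.076, a4=1.548, a5=2.052, a0=11.031; τ=−ln(0.2794)/11.031=0.116 → t=0.320; u2·a0=0.5507·11.031=6.075; a1+a2=2.355 < 6.075 ≤ a1+…+a3=7.431 → R3 fires; A=1 G=11 M=1 Y=8
Draw 7: a1=1.464, a2=0.354, a3=2.256, a4=1.892, a5=1.824, a0=7.790; τ=−ln(0.7813)/7.790=0.032 → t=0.352; u2·a0=0.0492·7.790=0.383 ≤ a1=1.464 → R1 fires; A=1 G=12 M=2 Y=7
Draw 8: a1=1.281, a2=0.708, a3=1.974, a4=4.128, a5=1.596, a0=9.687; τ=−ln(0.0207)/9.687=0.400 → t=0.752; u2·a0=0.9433·9.687=9.138; a1+…+a4=8.091 < 9.138 ≤ a1+…+a5=9.687 → R5 fires; A=3 G=12 M=4 Y=6
Draw 9: a1=1.098, a2=4.248, a3=5.076, a4=8.256, a5=1.368, a0=20.046; τ=−ln(0.2144)/20.046=0.077 → t=0.829; u2·a0=0.2792·20.046=5.597; a1+a2=5.346 < 5.597 ≤ a1+…+a3=10.422 → R3 fires; A=2 G=14 M=4 Y=5
Draw 10: a1=0.915, a2=2.832, a3=2.820, a4=9.632, a5=1.140, a0=17.339; τ=−ln(0.4681)/17.339=0.044 → t=0.873; u2·a0=0.7155·17.339=12.406; a1+…+a3=6.567 < 12.406 ≤ a1+…+a4=16.199 → R4 fires; A=2 G=15 M=4 Y=5
Draw 11: a1=0.915, a2=2.832, a3=2.820, a4=10.320, a5=1.140, a0=18.027; τ=−ln(0.4079)/18.027=0.050 → t=0.923; u2·a0=0.3475·18.027=6.264; a1+a2=3.747 < 6.264 ≤ a1+…+a3=6.567 → R3 fires; A=1 G=17 M=4 Y=4
Draw 12: a1=0.732, a2=1.416, a3=1.128, a4=11.696, a5=0.912, a0=15.884; τ=−ln(0.2372)/15.884=0.091 → t=1.013; u2·a0=0.7015·15.884=11.143; a1+…+a3=3.276 < 11.143 ≤ a1+…+a4=14.972 → R4 fires; A=1 G=18 M=4 Y=4
Draw 13: a1=0.732, a2=1.416, a3=1.128, a4=12.384, a5=0.912, a0=16.572; τ=−ln(0.3047)/16.572=0.072 → t=1.085; u2·a0=0.3495·16.572=5.792; a1+…+a3=3.276 < 5.792 ≤ a1+…+a4=15.660 → R4 fires; A=1 G=19 M=4 Y=4
Draw 14: a1=0.732, a2=1.416, a3=1.128, a4=13.072, a5=0.912, a0=17.260; τ=−ln(0.5341)/17.260=0.036 → t=1.121 > T=1.11: stop.
At T=1.11: A=1 G=19 M=4 Y=4; the largest is G.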